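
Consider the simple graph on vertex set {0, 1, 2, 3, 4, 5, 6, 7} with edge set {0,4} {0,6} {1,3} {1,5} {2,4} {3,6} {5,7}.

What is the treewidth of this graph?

A width-1 tree decomposition is:
Bags: B1 = {5, 7}  B2 = {1, 5}  B3 = {1, 3}  B4 = {3, 6}  B5 = {0, 6}  B6 = {0, 4}  B7 = {2, 4}
Tree: B1–B2, B2–B3, B3–B4, B4–B5, B5–B6, B6–B7
Every bag has size at most 2, so the width is 2 − 1 = 1 and tw(G) ≤ 1. Any graph with an edge has treewidth ≥ 1, and G has the edge 7–5. Hence tw(G) = 1 exactly.

1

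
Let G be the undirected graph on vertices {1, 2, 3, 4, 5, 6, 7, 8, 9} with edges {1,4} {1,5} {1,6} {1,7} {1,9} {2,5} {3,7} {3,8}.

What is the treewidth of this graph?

A width-1 tree decomposition is:
Bags: B1 = {1, 9}  B2 = {1, 4}  B3 = {1, 5}  B4 = {2, 5}  B5 = {1, 7}  B6 = {1, 6}  B7 = {3, 7}  B8 = {3, 8}
Tree: B1–B2, B2–B3, B3–B4, B3–B5, B3–B6, B5–B7, B7–B8
Each bag holds 2 vertices, so the decomposition has width 1, which upper-bounds the treewidth. Any graph with an edge has treewidth ≥ 1, and G has the edge 1–9. Therefore the treewidth is 1.

1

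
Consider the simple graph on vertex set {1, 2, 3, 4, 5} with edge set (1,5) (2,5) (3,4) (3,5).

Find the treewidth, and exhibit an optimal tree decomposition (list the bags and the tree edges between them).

Treewidth 1.
One such decomposition:
Bags: B1 = {3, 5}  B2 = {3, 4}  B3 = {2, 5}  B4 = {1, 5}
Tree: B1–B2, B1–B3, B3–B4

Every bag has size at most 2, so the width is 2 − 1 = 1 and tw(G) ≤ 1. G has an edge, so its treewidth is at least 1. The upper and lower bounds meet at 1, so that is the treewidth.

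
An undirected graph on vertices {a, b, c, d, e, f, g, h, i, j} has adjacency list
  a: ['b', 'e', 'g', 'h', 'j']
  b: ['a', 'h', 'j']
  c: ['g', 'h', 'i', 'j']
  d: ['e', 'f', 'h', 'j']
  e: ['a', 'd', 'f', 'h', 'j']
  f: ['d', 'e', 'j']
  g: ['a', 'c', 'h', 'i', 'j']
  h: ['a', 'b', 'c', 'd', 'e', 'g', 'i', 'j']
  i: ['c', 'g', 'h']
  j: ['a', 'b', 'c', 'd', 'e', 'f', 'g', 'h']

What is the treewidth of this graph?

A width-3 tree decomposition is:
Bags: B1 = {a, b, h, j}  B2 = {a, e, h, j}  B3 = {d, e, h, j}  B4 = {d, e, f, j}  B5 = {a, g, h, j}  B6 = {c, g, h, j}  B7 = {c, g, h, i}
Tree: B1–B2, B2–B3, B3–B4, B1–B5, B5–B6, B6–B7
The largest bag has 4 vertices, giving width 3; this decomposition certifies tw(G) ≤ 3. For the lower bound, the 4 vertices {d, e, h, j} are pairwise adjacent, and any tree decomposition puts a clique entirely inside one bag — forcing width ≥ 3. The upper and lower bounds meet at 3, so that is the treewidth.

3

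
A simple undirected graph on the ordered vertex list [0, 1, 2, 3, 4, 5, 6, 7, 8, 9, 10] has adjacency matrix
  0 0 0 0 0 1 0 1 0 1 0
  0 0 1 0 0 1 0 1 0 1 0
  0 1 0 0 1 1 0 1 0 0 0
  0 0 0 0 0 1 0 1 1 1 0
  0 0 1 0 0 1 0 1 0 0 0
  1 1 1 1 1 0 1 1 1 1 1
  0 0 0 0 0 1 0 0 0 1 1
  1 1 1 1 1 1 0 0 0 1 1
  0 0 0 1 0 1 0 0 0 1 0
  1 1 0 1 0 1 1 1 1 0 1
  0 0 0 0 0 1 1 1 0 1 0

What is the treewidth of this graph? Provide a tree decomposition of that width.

Treewidth 3.
One such decomposition:
Bags: B1 = {1, 5, 7, 9}  B2 = {0, 5, 7, 9}  B3 = {3, 5, 7, 9}  B4 = {1, 2, 5, 7}  B5 = {2, 4, 5, 7}  B6 = {5, 7, 9, 10}  B7 = {3, 5, 8, 9}  B8 = {5, 6, 9, 10}
Tree: B1–B2, B2–B3, B1–B4, B4–B5, B2–B6, B3–B7, B6–B8

Every bag has size at most 4, so the width is 4 − 1 = 3 and tw(G) ≤ 3. For the lower bound, the 4 vertices {3, 5, 8, 9} are pairwise adjacent, and any tree decomposition puts a clique entirely inside one bag — forcing width ≥ 3. Therefore the treewidth is 3.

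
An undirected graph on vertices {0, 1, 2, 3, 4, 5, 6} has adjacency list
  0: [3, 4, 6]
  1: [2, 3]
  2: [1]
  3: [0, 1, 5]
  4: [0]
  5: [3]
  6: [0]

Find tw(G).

A width-1 tree decomposition is:
Bags: B1 = {1, 3}  B2 = {3, 5}  B3 = {0, 3}  B4 = {1, 2}  B5 = {0, 6}  B6 = {0, 4}
Tree: B1–B2, B1–B3, B1–B4, B3–B5, B3–B6
Every bag has size at most 2, so the width is 2 − 1 = 1 and tw(G) ≤ 1. Any graph with an edge has treewidth ≥ 1, and G has the edge 3–1. The upper and lower bounds meet at 1, so that is the treewidth.

1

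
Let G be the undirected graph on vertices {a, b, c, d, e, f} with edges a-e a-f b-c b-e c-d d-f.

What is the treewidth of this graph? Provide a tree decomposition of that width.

Treewidth 2.
One such decomposition:
Bags: B1 = {a, d, f}  B2 = {a, d, e}  B3 = {b, d, e}  B4 = {b, c, d}
Tree: B1–B2, B2–B3, B3–B4

Each bag holds 3 vertices, so the decomposition has width 2, which upper-bounds the treewidth. Since d–f–a–e–b–c–d is a cycle in G, G is not acyclic. Forests are exactly the graphs of treewidth ≤ 1, so tw(G) ≥ 2. The upper and lower bounds meet at 2, so that is the treewidth.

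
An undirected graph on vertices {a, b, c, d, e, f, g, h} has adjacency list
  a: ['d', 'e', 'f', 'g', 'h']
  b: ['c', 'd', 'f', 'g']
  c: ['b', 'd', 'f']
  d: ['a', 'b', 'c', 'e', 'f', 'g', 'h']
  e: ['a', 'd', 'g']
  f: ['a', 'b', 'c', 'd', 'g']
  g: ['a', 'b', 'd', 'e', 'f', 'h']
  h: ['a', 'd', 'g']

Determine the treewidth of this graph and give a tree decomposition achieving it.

Each bag holds 4 vertices, so the decomposition has width 3, which upper-bounds the treewidth. For the lower bound, the 4 vertices {a, d, e, g} are pairwise adjacent, and any tree decomposition puts a clique entirely inside one bag — forcing width ≥ 3. Therefore the treewidth is 3.

Treewidth 3.
One such decomposition:
Bags: B1 = {a, d, f, g}  B2 = {a, d, e, g}  B3 = {b, d, f, g}  B4 = {a, d, g, h}  B5 = {b, c, d, f}
Tree: B1–B2, B1–B3, B2–B4, B3–B5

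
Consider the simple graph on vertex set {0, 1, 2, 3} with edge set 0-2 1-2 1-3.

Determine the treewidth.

A width-1 tree decomposition is:
Bags: B1 = {1, 3}  B2 = {1, 2}  B3 = {0, 2}
Tree: B1–B2, B2–B3
Every bag has size at most 2, so the width is 2 − 1 = 1 and tw(G) ≤ 1. Since G has at least one edge (e.g. 3–1), it is not an edgeless graph, so tw(G) ≥ 1. Hence tw(G) = 1 exactly.

1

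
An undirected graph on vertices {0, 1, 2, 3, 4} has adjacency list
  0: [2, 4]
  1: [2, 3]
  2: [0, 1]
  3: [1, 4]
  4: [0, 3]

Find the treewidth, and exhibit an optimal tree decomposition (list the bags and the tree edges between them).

The largest bag has 3 vertices, giving width 2; this decomposition certifies tw(G) ≤ 2. For the lower bound, G contains the cycle 4–0–2–1–3–4, so G is not a forest; only forests have treewidth ≤ 1, hence tw(G) ≥ 2. Combining the bounds, tw(G) = 2.

Treewidth 2.
One optimal decomposition is:
Bags: B1 = {0, 2, 4}  B2 = {1, 2, 4}  B3 = {1, 3, 4}
Tree: B1–B2, B2–B3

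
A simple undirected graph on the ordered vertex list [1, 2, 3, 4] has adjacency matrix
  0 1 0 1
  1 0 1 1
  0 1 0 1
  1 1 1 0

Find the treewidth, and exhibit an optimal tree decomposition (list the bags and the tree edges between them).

The largest bag has 3 vertices, giving width 2; this decomposition certifies tw(G) ≤ 2. For the lower bound, the 3 vertices {1, 2, 4} are pairwise adjacent, and any tree decomposition puts a clique entirely inside one bag — forcing width ≥ 2. Therefore the treewidth is 2.

Treewidth 2.
Bags: B1 = {1, 2, 4}  B2 = {2, 3, 4}
Tree: B1–B2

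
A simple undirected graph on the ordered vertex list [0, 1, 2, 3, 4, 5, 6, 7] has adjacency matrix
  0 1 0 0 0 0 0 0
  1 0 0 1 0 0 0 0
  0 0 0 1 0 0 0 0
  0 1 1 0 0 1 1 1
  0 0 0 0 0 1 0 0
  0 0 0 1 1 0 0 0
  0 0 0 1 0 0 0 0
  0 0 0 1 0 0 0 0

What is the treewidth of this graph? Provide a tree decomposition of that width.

Treewidth 1.
One optimal decomposition is:
Bags: B1 = {3, 5}  B2 = {3, 6}  B3 = {1, 3}  B4 = {3, 7}  B5 = {4, 5}  B6 = {2, 3}  B7 = {0, 1}
Tree: B1–B2, B2–B3, B1–B4, B1–B5, B4–B6, B3–B7

Every bag has size at most 2, so the width is 2 − 1 = 1 and tw(G) ≤ 1. Since G has at least one edge (e.g. 5–3), it is not an edgeless graph, so tw(G) ≥ 1. Hence tw(G) = 1 exactly.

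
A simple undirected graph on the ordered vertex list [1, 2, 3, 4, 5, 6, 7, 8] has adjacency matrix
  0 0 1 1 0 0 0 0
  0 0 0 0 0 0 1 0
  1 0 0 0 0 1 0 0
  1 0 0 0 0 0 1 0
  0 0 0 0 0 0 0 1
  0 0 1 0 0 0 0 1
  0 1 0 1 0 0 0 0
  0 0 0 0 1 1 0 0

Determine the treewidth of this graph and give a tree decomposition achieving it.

Each bag holds 2 vertices, so the decomposition has width 1, which upper-bounds the treewidth. Since G has at least one edge (e.g. 2–7), it is not an edgeless graph, so tw(G) ≥ 1. Combining the bounds, tw(G) = 1.

Treewidth 1.
Bags: B1 = {2, 7}  B2 = {4, 7}  B3 = {1, 4}  B4 = {1, 3}  B5 = {3, 6}  B6 = {6, 8}  B7 = {5, 8}
Tree: B1–B2, B2–B3, B3–B4, B4–B5, B5–B6, B6–B7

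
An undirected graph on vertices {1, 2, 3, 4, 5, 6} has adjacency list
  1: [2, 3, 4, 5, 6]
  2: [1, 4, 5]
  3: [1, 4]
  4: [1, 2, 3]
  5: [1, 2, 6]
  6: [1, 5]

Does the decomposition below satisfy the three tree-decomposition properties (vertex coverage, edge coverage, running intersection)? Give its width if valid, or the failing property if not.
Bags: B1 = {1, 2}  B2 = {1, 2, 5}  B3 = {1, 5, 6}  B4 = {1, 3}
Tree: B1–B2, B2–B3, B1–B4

No — vertex 4 appears in no bag.

A tree decomposition must satisfy three properties: every vertex lies in some bag; for every edge, both endpoints lie together in some bag; and for every vertex, the bags containing it form a connected subtree. Here vertex 4 appears in no bag, so the decomposition is invalid.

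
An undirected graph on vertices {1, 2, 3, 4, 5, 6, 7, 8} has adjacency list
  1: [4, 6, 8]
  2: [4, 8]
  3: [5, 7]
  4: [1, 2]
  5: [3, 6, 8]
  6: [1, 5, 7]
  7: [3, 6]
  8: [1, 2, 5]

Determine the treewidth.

A width-2 tree decomposition is:
Bags: B1 = {1, 2, 4}  B2 = {1, 2, 8}  B3 = {1, 6, 8}  B4 = {5, 6, 8}  B5 = {5, 6, 7}  B6 = {3, 5, 7}
Tree: B1–B2, B2–B3, B3–B4, B4–B5, B5–B6
Each bag holds 3 vertices, so the decomposition has width 2, which upper-bounds the treewidth. For the lower bound, G contains the cycle 4–2–8–1–4, so G is not a forest; only forests have treewidth ≤ 1, hence tw(G) ≥ 2. Hence tw(G) = 2 exactly.

2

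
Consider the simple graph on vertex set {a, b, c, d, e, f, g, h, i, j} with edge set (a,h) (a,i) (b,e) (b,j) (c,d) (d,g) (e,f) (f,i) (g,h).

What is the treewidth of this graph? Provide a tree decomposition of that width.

Each bag holds 2 vertices, so the decomposition has width 1, which upper-bounds the treewidth. G has an edge, so its treewidth is at least 1. The upper and lower bounds meet at 1, so that is the treewidth.

Treewidth 1.
Bags: B1 = {b, j}  B2 = {b, e}  B3 = {e, f}  B4 = {f, i}  B5 = {a, i}  B6 = {a, h}  B7 = {g, h}  B8 = {d, g}  B9 = {c, d}
Tree: B1–B2, B2–B3, B3–B4, B4–B5, B5–B6, B6–B7, B7–B8, B8–B9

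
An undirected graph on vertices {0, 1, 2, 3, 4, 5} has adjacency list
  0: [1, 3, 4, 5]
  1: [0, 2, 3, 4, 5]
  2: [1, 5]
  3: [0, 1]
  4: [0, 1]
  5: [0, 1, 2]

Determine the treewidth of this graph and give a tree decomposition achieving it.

Treewidth 2.
One optimal decomposition is:
Bags: B1 = {1, 2, 5}  B2 = {0, 1, 5}  B3 = {0, 1, 3}  B4 = {0, 1, 4}
Tree: B1–B2, B2–B3, B3–B4

Each bag holds 3 vertices, so the decomposition has width 2, which upper-bounds the treewidth. Conversely, {0, 1, 3} is a clique of size 3, and the vertices of any clique must share a bag in every tree decomposition; so some bag has ≥ 3 vertices and tw(G) ≥ 2. The upper and lower bounds meet at 2, so that is the treewidth.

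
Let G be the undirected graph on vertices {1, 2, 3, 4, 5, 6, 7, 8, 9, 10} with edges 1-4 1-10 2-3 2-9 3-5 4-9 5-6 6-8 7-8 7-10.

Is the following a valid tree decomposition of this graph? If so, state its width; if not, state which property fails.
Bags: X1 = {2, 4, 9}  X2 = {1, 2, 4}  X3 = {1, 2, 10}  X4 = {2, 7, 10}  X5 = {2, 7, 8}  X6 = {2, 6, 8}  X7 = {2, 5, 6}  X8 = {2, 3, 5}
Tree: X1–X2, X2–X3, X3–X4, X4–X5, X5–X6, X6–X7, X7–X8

Every vertex of G appears in some bag (union = {1, 2, 3, 4, 5, 6, 7, 8, 9, 10}); every edge is covered by a bag; and for each vertex v the set of bags containing v is connected in the bag tree. The decomposition is therefore valid. The largest bag has 3 vertices, so the width is 2.

Yes; width 2.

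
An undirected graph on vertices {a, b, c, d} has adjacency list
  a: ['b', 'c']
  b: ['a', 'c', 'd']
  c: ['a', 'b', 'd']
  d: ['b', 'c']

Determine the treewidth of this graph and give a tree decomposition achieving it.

Treewidth 2.
Bags: B1 = {a, b, c}  B2 = {b, c, d}
Tree: B1–B2

The largest bag has 3 vertices, giving width 2; this decomposition certifies tw(G) ≤ 2. On the other hand G contains the 3-clique {b, c, d}. A clique must lie in a single bag of any decomposition, so no decomposition can have width below 2. Combining the bounds, tw(G) = 2.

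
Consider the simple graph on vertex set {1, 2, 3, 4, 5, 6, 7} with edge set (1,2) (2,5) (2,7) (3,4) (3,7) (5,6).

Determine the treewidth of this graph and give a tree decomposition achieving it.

Treewidth 1.
One such decomposition:
Bags: B1 = {1, 2}  B2 = {2, 5}  B3 = {2, 7}  B4 = {3, 7}  B5 = {5, 6}  B6 = {3, 4}
Tree: B1–B2, B2–B3, B3–B4, B2–B5, B4–B6

Each bag holds 2 vertices, so the decomposition has width 1, which upper-bounds the treewidth. Since G has at least one edge (e.g. 2–1), it is not an edgeless graph, so tw(G) ≥ 1. Therefore the treewidth is 1.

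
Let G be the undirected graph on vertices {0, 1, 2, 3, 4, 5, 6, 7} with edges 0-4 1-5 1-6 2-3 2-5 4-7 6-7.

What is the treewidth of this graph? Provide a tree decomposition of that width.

Every bag has size at most 2, so the width is 2 − 1 = 1 and tw(G) ≤ 1. G has an edge, so its treewidth is at least 1. The upper and lower bounds meet at 1, so that is the treewidth.

Treewidth 1.
Bags: B1 = {0, 4}  B2 = {4, 7}  B3 = {6, 7}  B4 = {1, 6}  B5 = {1, 5}  B6 = {2, 5}  B7 = {2, 3}
Tree: B1–B2, B2–B3, B3–B4, B4–B5, B5–B6, B6–B7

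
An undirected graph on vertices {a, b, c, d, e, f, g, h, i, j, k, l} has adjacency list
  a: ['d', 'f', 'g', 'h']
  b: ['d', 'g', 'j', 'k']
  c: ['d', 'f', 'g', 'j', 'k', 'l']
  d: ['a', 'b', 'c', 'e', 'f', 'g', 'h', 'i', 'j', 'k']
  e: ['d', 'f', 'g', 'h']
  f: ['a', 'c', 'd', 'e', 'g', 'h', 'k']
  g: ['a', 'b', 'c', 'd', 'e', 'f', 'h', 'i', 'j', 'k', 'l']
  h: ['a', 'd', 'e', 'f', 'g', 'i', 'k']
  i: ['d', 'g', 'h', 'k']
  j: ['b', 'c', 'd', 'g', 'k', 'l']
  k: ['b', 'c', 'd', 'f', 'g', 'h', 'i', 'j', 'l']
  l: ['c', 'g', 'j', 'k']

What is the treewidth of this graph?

A width-4 tree decomposition is:
Bags: B1 = {d, f, g, h, k}  B2 = {d, g, h, i, k}  B3 = {a, d, f, g, h}  B4 = {c, d, f, g, k}  B5 = {c, d, g, j, k}  B6 = {b, d, g, j, k}  B7 = {d, e, f, g, h}  B8 = {c, g, j, k, l}
Tree: B1–B2, B1–B3, B1–B4, B4–B5, B5–B6, B3–B7, B5–B8
Each bag holds 5 vertices, so the decomposition has width 4, which upper-bounds the treewidth. On the other hand G contains the 5-clique {d, e, f, g, h}. A clique must lie in a single bag of any decomposition, so no decomposition can have width below 4. The upper and lower bounds meet at 4, so that is the treewidth.

4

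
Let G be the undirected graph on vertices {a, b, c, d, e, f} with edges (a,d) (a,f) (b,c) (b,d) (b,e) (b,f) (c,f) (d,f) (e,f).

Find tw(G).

2

A width-2 tree decomposition is:
Bags: B1 = {b, e, f}  B2 = {b, c, f}  B3 = {b, d, f}  B4 = {a, d, f}
Tree: B1–B2, B1–B3, B3–B4
Each bag holds 3 vertices, so the decomposition has width 2, which upper-bounds the treewidth. Conversely, {a, d, f} is a clique of size 3, and the vertices of any clique must share a bag in every tree decomposition; so some bag has ≥ 3 vertices and tw(G) ≥ 2. Hence tw(G) = 2 exactly.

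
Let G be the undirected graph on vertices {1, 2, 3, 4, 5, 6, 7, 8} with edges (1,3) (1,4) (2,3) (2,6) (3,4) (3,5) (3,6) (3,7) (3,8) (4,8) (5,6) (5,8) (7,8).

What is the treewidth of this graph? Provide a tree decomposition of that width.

Each bag holds 3 vertices, so the decomposition has width 2, which upper-bounds the treewidth. On the other hand G contains the 3-clique {3, 4, 8}. A clique must lie in a single bag of any decomposition, so no decomposition can have width below 2. Combining the bounds, tw(G) = 2.

Treewidth 2.
Bags: B1 = {3, 4, 8}  B2 = {3, 5, 8}  B3 = {3, 7, 8}  B4 = {3, 5, 6}  B5 = {2, 3, 6}  B6 = {1, 3, 4}
Tree: B1–B2, B2–B3, B2–B4, B4–B5, B1–B6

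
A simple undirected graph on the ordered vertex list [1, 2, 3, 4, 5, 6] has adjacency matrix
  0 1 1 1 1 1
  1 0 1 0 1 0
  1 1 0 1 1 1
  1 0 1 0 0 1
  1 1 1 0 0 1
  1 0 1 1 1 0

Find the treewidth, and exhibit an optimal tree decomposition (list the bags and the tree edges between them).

Treewidth 3.
Bags: B1 = {1, 3, 5, 6}  B2 = {1, 3, 4, 6}  B3 = {1, 2, 3, 5}
Tree: B1–B2, B1–B3

Each bag holds 4 vertices, so the decomposition has width 3, which upper-bounds the treewidth. Conversely, {1, 3, 4, 6} is a clique of size 4, and the vertices of any clique must share a bag in every tree decomposition; so some bag has ≥ 4 vertices and tw(G) ≥ 3. The upper and lower bounds meet at 3, so that is the treewidth.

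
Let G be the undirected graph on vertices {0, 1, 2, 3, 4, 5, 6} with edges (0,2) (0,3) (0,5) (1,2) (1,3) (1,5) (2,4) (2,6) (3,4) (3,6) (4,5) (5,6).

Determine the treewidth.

A width-3 tree decomposition is:
Bags: B1 = {2, 3, 4, 5}  B2 = {0, 2, 3, 5}  B3 = {1, 2, 3, 5}  B4 = {2, 3, 5, 6}
Tree: B1–B2, B2–B3, B3–B4
The largest bag has 4 vertices, giving width 3; this decomposition certifies tw(G) ≤ 3. For the lower bound: the 4 vertex sets {2,4}, {0,3}, {5}, {1} are disjoint, each induces a connected subgraph, and every pair is joined by at least one edge of G. Contracting each set to a single vertex therefore yields K_{4} as a minor, and since treewidth is minor-monotone, tw(G) ≥ tw(K_{4}) = 3. Therefore the treewidth is 3.

3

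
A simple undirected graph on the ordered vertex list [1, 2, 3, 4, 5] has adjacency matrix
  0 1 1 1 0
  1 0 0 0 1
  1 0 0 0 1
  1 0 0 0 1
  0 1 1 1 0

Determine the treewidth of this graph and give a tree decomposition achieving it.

Treewidth 2.
Bags: B1 = {1, 4, 5}  B2 = {1, 2, 5}  B3 = {1, 3, 5}
Tree: B1–B2, B2–B3

The largest bag has 3 vertices, giving width 2; this decomposition certifies tw(G) ≤ 2. For the lower bound, G contains the cycle 1–4–5–2–1, so G is not a forest; only forests have treewidth ≤ 1, hence tw(G) ≥ 2. Therefore the treewidth is 2.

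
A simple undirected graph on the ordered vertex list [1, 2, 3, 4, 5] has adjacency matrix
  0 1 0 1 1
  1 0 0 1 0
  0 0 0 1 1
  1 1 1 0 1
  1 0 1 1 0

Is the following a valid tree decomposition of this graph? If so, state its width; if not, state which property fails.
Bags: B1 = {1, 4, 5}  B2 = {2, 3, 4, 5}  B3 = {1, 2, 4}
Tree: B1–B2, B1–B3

A tree decomposition must satisfy three properties: every vertex lies in some bag; for every edge, both endpoints lie together in some bag; and for every vertex, the bags containing it form a connected subtree. Here bags containing vertex 2 are not connected in the tree, so the decomposition is invalid.

No — bags containing vertex 2 are not connected in the tree.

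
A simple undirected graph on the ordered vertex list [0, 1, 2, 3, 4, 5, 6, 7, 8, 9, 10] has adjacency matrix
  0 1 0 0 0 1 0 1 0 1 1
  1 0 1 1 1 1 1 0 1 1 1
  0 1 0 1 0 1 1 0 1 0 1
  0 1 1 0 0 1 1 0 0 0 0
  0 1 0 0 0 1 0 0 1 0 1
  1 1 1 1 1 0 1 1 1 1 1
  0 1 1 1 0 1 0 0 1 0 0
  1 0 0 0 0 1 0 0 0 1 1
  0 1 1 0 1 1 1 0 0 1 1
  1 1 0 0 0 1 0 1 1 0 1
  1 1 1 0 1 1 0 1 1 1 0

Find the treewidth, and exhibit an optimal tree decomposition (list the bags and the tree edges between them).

Every bag has size at most 5, so the width is 5 − 1 = 4 and tw(G) ≤ 4. For the lower bound, the 5 vertices {0, 1, 5, 9, 10} are pairwise adjacent, and any tree decomposition puts a clique entirely inside one bag — forcing width ≥ 4. The upper and lower bounds meet at 4, so that is the treewidth.

Treewidth 4.
One such decomposition:
Bags: B1 = {1, 2, 5, 8, 10}  B2 = {1, 5, 8, 9, 10}  B3 = {1, 2, 5, 6, 8}  B4 = {1, 2, 3, 5, 6}  B5 = {1, 4, 5, 8, 10}  B6 = {0, 1, 5, 9, 10}  B7 = {0, 5, 7, 9, 10}
Tree: B1–B2, B1–B3, B3–B4, B2–B5, B2–B6, B6–B7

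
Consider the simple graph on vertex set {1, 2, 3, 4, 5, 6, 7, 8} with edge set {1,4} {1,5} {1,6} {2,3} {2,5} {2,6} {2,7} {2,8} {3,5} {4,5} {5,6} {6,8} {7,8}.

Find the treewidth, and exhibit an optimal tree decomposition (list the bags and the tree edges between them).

The largest bag has 3 vertices, giving width 2; this decomposition certifies tw(G) ≤ 2. On the other hand G contains the 3-clique {1, 4, 5}. A clique must lie in a single bag of any decomposition, so no decomposition can have width below 2. Hence tw(G) = 2 exactly.

Treewidth 2.
Bags: B1 = {1, 5, 6}  B2 = {2, 5, 6}  B3 = {2, 3, 5}  B4 = {2, 6, 8}  B5 = {2, 7, 8}  B6 = {1, 4, 5}
Tree: B1–B2, B2–B3, B2–B4, B4–B5, B1–B6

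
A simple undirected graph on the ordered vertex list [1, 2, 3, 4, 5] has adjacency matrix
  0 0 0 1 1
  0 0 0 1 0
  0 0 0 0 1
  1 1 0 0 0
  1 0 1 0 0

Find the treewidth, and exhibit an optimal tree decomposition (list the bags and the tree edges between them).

Each bag holds 2 vertices, so the decomposition has width 1, which upper-bounds the treewidth. G has an edge, so its treewidth is at least 1. Hence tw(G) = 1 exactly.

Treewidth 1.
One such decomposition:
Bags: B1 = {1, 4}  B2 = {2, 4}  B3 = {1, 5}  B4 = {3, 5}
Tree: B1–B2, B1–B3, B3–B4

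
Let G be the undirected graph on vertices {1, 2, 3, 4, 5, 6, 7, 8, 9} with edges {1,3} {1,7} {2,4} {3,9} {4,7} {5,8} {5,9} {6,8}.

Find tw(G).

A width-1 tree decomposition is:
Bags: B1 = {6, 8}  B2 = {5, 8}  B3 = {5, 9}  B4 = {3, 9}  B5 = {1, 3}  B6 = {1, 7}  B7 = {4, 7}  B8 = {2, 4}
Tree: B1–B2, B2–B3, B3–B4, B4–B5, B5–B6, B6–B7, B7–B8
Every bag has size at most 2, so the width is 2 − 1 = 1 and tw(G) ≤ 1. Since G has at least one edge (e.g. 6–8), it is not an edgeless graph, so tw(G) ≥ 1. Hence tw(G) = 1 exactly.

1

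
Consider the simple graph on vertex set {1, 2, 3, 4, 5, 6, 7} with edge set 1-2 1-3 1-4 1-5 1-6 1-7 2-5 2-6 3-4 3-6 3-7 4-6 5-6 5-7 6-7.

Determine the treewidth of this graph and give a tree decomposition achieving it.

The largest bag has 4 vertices, giving width 3; this decomposition certifies tw(G) ≤ 3. Conversely, {1, 2, 5, 6} is a clique of size 4, and the vertices of any clique must share a bag in every tree decomposition; so some bag has ≥ 4 vertices and tw(G) ≥ 3. The upper and lower bounds meet at 3, so that is the treewidth.

Treewidth 3.
Bags: B1 = {1, 3, 6, 7}  B2 = {1, 5, 6, 7}  B3 = {1, 3, 4, 6}  B4 = {1, 2, 5, 6}
Tree: B1–B2, B1–B3, B2–B4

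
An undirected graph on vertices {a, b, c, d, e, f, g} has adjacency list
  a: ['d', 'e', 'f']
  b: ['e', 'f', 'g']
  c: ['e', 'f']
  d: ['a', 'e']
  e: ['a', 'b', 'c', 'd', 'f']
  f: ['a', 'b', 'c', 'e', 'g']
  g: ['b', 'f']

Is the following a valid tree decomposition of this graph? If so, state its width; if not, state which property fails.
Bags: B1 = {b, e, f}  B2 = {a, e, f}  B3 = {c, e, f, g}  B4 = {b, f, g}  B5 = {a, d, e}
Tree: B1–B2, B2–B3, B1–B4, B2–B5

A tree decomposition must satisfy three properties: every vertex lies in some bag; for every edge, both endpoints lie together in some bag; and for every vertex, the bags containing it form a connected subtree. Here bags containing vertex g are not connected in the tree, so the decomposition is invalid.

No — bags containing vertex g are not connected in the tree.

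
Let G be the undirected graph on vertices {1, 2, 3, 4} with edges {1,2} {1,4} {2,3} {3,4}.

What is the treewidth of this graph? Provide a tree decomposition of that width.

Treewidth 2.
One optimal decomposition is:
Bags: B1 = {2, 3, 4}  B2 = {1, 2, 4}
Tree: B1–B2

Each bag holds 3 vertices, so the decomposition has width 2, which upper-bounds the treewidth. For the lower bound, G contains the cycle 2–3–4–1–2, so G is not a forest; only forests have treewidth ≤ 1, hence tw(G) ≥ 2. The upper and lower bounds meet at 2, so that is the treewidth.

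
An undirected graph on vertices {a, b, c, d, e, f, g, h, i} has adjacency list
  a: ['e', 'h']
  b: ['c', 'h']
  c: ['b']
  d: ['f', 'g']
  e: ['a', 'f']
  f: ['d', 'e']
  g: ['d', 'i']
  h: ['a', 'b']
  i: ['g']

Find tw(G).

A width-1 tree decomposition is:
Bags: B1 = {b, c}  B2 = {b, h}  B3 = {a, h}  B4 = {a, e}  B5 = {e, f}  B6 = {d, f}  B7 = {d, g}  B8 = {g, i}
Tree: B1–B2, B2–B3, B3–B4, B4–B5, B5–B6, B6–B7, B7–B8
Every bag has size at most 2, so the width is 2 − 1 = 1 and tw(G) ≤ 1. Since G has at least one edge (e.g. c–b), it is not an edgeless graph, so tw(G) ≥ 1. Combining the bounds, tw(G) = 1.

1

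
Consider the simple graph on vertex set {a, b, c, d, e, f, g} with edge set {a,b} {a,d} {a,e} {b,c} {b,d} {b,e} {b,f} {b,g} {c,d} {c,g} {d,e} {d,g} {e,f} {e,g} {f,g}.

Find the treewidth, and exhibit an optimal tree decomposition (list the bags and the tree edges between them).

The largest bag has 4 vertices, giving width 3; this decomposition certifies tw(G) ≤ 3. Conversely, {b, d, e, g} is a clique of size 4, and the vertices of any clique must share a bag in every tree decomposition; so some bag has ≥ 4 vertices and tw(G) ≥ 3. The upper and lower bounds meet at 3, so that is the treewidth.

Treewidth 3.
One optimal decomposition is:
Bags: B1 = {b, d, e, g}  B2 = {a, b, d, e}  B3 = {b, c, d, g}  B4 = {b, e, f, g}
Tree: B1–B2, B1–B3, B1–B4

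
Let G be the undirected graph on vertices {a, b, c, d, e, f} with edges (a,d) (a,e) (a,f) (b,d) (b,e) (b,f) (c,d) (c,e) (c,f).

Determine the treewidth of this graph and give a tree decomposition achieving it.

Every bag has size at most 4, so the width is 4 − 1 = 3 and tw(G) ≤ 3. For the lower bound: the 4 vertex sets {a,f}, {b,d}, {c}, {e} are disjoint, each induces a connected subgraph, and every pair is joined by at least one edge of G. Contracting each set to a single vertex therefore yields K_{4} as a minor, and since treewidth is minor-monotone, tw(G) ≥ tw(K_{4}) = 3. The upper and lower bounds meet at 3, so that is the treewidth.

Treewidth 3.
One such decomposition:
Bags: B1 = {a, b, c, f}  B2 = {a, b, c, d}  B3 = {a, b, c, e}
Tree: B1–B2, B2–B3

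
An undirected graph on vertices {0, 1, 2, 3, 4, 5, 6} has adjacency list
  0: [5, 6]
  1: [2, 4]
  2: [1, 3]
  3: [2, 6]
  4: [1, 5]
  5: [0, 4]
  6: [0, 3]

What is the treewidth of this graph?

2

A width-2 tree decomposition is:
Bags: B1 = {0, 5, 6}  B2 = {4, 5, 6}  B3 = {1, 4, 6}  B4 = {1, 2, 6}  B5 = {2, 3, 6}
Tree: B1–B2, B2–B3, B3–B4, B4–B5
The largest bag has 3 vertices, giving width 2; this decomposition certifies tw(G) ≤ 2. Since 6–0–5–4–1–2–3–6 is a cycle in G, G is not acyclic. Forests are exactly the graphs of treewidth ≤ 1, so tw(G) ≥ 2. The upper and lower bounds meet at 2, so that is the treewidth.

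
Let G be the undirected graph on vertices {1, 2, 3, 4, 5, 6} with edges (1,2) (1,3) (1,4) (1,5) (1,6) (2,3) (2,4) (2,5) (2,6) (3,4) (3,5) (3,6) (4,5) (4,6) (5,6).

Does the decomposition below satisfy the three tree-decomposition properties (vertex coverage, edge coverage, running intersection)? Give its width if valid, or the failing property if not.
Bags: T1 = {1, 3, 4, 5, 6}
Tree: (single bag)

No — vertex 2 appears in no bag.

A tree decomposition must satisfy three properties: every vertex lies in some bag; for every edge, both endpoints lie together in some bag; and for every vertex, the bags containing it form a connected subtree. Here vertex 2 appears in no bag, so the decomposition is invalid.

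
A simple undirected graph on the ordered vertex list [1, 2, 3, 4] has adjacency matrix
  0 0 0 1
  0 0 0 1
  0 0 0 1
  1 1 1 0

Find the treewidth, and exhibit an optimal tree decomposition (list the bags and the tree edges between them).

The largest bag has 2 vertices, giving width 1; this decomposition certifies tw(G) ≤ 1. G has an edge, so its treewidth is at least 1. Hence tw(G) = 1 exactly.

Treewidth 1.
One such decomposition:
Bags: B1 = {2, 4}  B2 = {1, 4}  B3 = {3, 4}
Tree: B1–B2, B1–B3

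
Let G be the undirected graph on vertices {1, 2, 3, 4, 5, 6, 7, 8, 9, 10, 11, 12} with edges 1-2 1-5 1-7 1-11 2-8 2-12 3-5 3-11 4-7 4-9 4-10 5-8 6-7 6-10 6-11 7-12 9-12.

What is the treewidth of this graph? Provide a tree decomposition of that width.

Treewidth 3.
One optimal decomposition is:
Bags: B1 = {2, 3, 5, 8}  B2 = {1, 2, 3, 5}  B3 = {1, 2, 3, 11}  B4 = {1, 2, 11, 12}  B5 = {1, 7, 11, 12}  B6 = {6, 7, 11, 12}  B7 = {6, 7, 9, 12}  B8 = {4, 6, 7, 9}  B9 = {4, 6, 9, 10}
Tree: B1–B2, B2–B3, B3–B4, B4–B5, B5–B6, B6–B7, B7–B8, B8–B9

Every bag has size at most 4, so the width is 4 − 1 = 3 and tw(G) ≤ 3. For the lower bound: the 4 vertex sets {3,5,8}, {2}, {1}, {6,7,11,12} are disjoint, each induces a connected subgraph, and every pair is joined by at least one edge of G. Contracting each set to a single vertex therefore yields K_{4} as a minor, and since treewidth is minor-monotone, tw(G) ≥ tw(K_{4}) = 3. Combining the bounds, tw(G) = 3.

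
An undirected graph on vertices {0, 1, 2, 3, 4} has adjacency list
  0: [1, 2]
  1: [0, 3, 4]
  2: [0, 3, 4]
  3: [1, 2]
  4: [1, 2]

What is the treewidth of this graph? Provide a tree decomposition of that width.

Every bag has size at most 3, so the width is 3 − 1 = 2 and tw(G) ≤ 2. Since 2–0–1–4–2 is a cycle in G, G is not acyclic. Forests are exactly the graphs of treewidth ≤ 1, so tw(G) ≥ 2. The upper and lower bounds meet at 2, so that is the treewidth.

Treewidth 2.
Bags: B1 = {0, 1, 2}  B2 = {1, 2, 4}  B3 = {1, 2, 3}
Tree: B1–B2, B2–B3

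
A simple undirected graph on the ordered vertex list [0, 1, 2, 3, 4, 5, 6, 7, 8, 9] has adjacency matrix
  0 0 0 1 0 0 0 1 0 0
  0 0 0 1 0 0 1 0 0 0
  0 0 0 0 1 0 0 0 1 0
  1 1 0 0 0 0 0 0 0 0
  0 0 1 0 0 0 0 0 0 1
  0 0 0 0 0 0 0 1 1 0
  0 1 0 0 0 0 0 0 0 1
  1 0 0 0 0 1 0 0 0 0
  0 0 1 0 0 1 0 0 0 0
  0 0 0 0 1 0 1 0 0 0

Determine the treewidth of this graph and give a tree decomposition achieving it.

The largest bag has 3 vertices, giving width 2; this decomposition certifies tw(G) ≤ 2. For the lower bound, G contains the cycle 8–5–7–0–3–1–6–9–4–2–8, so G is not a forest; only forests have treewidth ≤ 1, hence tw(G) ≥ 2. Hence tw(G) = 2 exactly.

Treewidth 2.
One such decomposition:
Bags: B1 = {5, 7, 8}  B2 = {0, 7, 8}  B3 = {0, 3, 8}  B4 = {1, 3, 8}  B5 = {1, 6, 8}  B6 = {6, 8, 9}  B7 = {4, 8, 9}  B8 = {2, 4, 8}
Tree: B1–B2, B2–B3, B3–B4, B4–B5, B5–B6, B6–B7, B7–B8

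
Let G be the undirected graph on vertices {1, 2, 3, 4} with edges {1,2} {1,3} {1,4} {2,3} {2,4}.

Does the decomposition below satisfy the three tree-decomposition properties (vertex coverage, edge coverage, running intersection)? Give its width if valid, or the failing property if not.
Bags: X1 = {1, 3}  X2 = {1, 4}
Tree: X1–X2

No — vertex 2 appears in no bag.

A tree decomposition must satisfy three properties: every vertex lies in some bag; for every edge, both endpoints lie together in some bag; and for every vertex, the bags containing it form a connected subtree. Here vertex 2 appears in no bag, so the decomposition is invalid.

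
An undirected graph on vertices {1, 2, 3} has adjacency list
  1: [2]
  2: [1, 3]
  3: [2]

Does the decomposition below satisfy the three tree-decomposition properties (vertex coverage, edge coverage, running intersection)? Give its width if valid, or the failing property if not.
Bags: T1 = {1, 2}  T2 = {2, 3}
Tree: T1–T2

Vertex coverage: the bags together contain {1, 2, 3}, the full vertex set. Edge coverage: each edge of G has both endpoints in at least one bag. Running intersection: for every vertex, the bags containing it form a connected subtree. All three properties hold, so this is a valid tree decomposition of width max|bag| − 1 = 1, and hence tw(G) ≤ 1.

Yes; width 1.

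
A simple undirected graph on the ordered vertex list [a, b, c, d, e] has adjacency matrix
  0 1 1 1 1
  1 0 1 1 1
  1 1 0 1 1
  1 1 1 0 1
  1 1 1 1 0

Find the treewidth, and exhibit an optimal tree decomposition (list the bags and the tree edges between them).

Treewidth 4.
One such decomposition:
Bags: B1 = {a, b, c, d, e}
Tree: (single bag)

A single bag containing all 5 vertices is trivially a valid decomposition of width 4. On the other hand G contains the 5-clique {a, b, c, d, e}. A clique must lie in a single bag of any decomposition, so no decomposition can have width below 4. Hence tw(G) = 4 exactly.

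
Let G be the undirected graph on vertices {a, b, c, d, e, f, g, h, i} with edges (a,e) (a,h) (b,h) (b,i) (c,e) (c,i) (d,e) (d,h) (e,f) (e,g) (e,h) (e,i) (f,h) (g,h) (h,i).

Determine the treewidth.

2

A width-2 tree decomposition is:
Bags: B1 = {a, e, h}  B2 = {e, f, h}  B3 = {e, h, i}  B4 = {e, g, h}  B5 = {c, e, i}  B6 = {d, e, h}  B7 = {b, h, i}
Tree: B1–B2, B2–B3, B3–B4, B3–B5, B3–B6, B3–B7
Each bag holds 3 vertices, so the decomposition has width 2, which upper-bounds the treewidth. Conversely, {d, e, h} is a clique of size 3, and the vertices of any clique must share a bag in every tree decomposition; so some bag has ≥ 3 vertices and tw(G) ≥ 2. Hence tw(G) = 2 exactly.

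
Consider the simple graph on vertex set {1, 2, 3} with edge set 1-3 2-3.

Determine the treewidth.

1

A width-1 tree decomposition is:
Bags: B1 = {1, 3}  B2 = {2, 3}
Tree: B1–B2
The largest bag has 2 vertices, giving width 1; this decomposition certifies tw(G) ≤ 1. Since G has at least one edge (e.g. 1–3), it is not an edgeless graph, so tw(G) ≥ 1. Hence tw(G) = 1 exactly.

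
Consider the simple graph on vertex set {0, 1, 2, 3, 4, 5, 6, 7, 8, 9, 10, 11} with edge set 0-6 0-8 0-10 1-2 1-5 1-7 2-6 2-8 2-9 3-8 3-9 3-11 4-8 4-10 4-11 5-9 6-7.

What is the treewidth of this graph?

3

A width-3 tree decomposition is:
Bags: B1 = {0, 4, 10, 11}  B2 = {0, 4, 8, 11}  B3 = {0, 3, 8, 11}  B4 = {0, 3, 6, 8}  B5 = {2, 3, 6, 8}  B6 = {2, 3, 6, 9}  B7 = {2, 6, 7, 9}  B8 = {1, 2, 7, 9}  B9 = {1, 5, 7, 9}
Tree: B1–B2, B2–B3, B3–B4, B4–B5, B5–B6, B6–B7, B7–B8, B8–B9
Each bag holds 4 vertices, so the decomposition has width 3, which upper-bounds the treewidth. For the lower bound: the 4 vertex sets {4,10,11}, {0}, {8}, {2,3,6,9} are disjoint, each induces a connected subgraph, and every pair is joined by at least one edge of G. Contracting each set to a single vertex therefore yields K_{4} as a minor, and since treewidth is minor-monotone, tw(G) ≥ tw(K_{4}) = 3. The upper and lower bounds meet at 3, so that is the treewidth.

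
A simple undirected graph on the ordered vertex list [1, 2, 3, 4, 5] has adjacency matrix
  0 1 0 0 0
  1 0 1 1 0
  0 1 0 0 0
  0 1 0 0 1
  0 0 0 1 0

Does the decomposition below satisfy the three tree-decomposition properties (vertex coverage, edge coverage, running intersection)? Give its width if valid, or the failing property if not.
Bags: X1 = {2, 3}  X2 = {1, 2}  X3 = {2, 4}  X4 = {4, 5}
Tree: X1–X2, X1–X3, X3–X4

Yes; width 1.

Vertex coverage: the bags together contain {1, 2, 3, 4, 5}, the full vertex set. Edge coverage: each edge of G has both endpoints in at least one bag. Running intersection: for every vertex, the bags containing it form a connected subtree. All three properties hold, so this is a valid tree decomposition of width max|bag| − 1 = 1, and hence tw(G) ≤ 1.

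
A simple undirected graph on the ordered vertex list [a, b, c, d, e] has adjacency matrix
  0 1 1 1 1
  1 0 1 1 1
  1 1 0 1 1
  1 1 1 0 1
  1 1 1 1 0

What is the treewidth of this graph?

A width-4 tree decomposition is:
Bags: B1 = {a, b, c, d, e}
Tree: (single bag)
With just one bag of size 5, the width is 5 − 1 = 4, so tw(G) ≤ 4. Conversely, {a, b, c, d, e} is a clique of size 5, and the vertices of any clique must share a bag in every tree decomposition; so some bag has ≥ 5 vertices and tw(G) ≥ 4. Therefore the treewidth is 4.

4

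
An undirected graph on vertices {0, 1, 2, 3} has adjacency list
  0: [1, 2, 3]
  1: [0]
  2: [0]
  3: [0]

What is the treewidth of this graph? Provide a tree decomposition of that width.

Treewidth 1.
One optimal decomposition is:
Bags: B1 = {0, 3}  B2 = {0, 2}  B3 = {0, 1}
Tree: B1–B2, B2–B3

Every bag has size at most 2, so the width is 2 − 1 = 1 and tw(G) ≤ 1. Since G has at least one edge (e.g. 0–3), it is not an edgeless graph, so tw(G) ≥ 1. Hence tw(G) = 1 exactly.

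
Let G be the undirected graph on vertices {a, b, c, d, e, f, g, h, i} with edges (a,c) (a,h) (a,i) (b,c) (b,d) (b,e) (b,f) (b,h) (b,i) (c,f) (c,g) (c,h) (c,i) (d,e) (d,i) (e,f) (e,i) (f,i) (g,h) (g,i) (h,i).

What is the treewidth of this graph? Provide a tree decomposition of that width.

The largest bag has 4 vertices, giving width 3; this decomposition certifies tw(G) ≤ 3. On the other hand G contains the 4-clique {c, g, h, i}. A clique must lie in a single bag of any decomposition, so no decomposition can have width below 3. Therefore the treewidth is 3.

Treewidth 3.
One such decomposition:
Bags: B1 = {b, c, h, i}  B2 = {c, g, h, i}  B3 = {b, c, f, i}  B4 = {b, e, f, i}  B5 = {b, d, e, i}  B6 = {a, c, h, i}
Tree: B1–B2, B1–B3, B3–B4, B4–B5, B1–B6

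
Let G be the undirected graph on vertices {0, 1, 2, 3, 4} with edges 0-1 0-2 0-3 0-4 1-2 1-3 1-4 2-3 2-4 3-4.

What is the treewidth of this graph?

A width-4 tree decomposition is:
Bags: B1 = {0, 1, 2, 3, 4}
Tree: (single bag)
With just one bag of size 5, the width is 5 − 1 = 4, so tw(G) ≤ 4. On the other hand G contains the 5-clique {0, 1, 2, 3, 4}. A clique must lie in a single bag of any decomposition, so no decomposition can have width below 4. Hence tw(G) = 4 exactly.

4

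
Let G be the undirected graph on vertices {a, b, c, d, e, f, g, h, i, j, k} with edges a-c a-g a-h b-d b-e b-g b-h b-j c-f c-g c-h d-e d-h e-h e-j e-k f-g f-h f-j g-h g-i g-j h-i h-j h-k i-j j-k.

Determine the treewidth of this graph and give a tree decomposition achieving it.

Treewidth 3.
One such decomposition:
Bags: B1 = {b, e, h, j}  B2 = {b, g, h, j}  B3 = {g, h, i, j}  B4 = {e, h, j, k}  B5 = {b, d, e, h}  B6 = {f, g, h, j}  B7 = {c, f, g, h}  B8 = {a, c, g, h}
Tree: B1–B2, B2–B3, B1–B4, B1–B5, B3–B6, B6–B7, B7–B8

Every bag has size at most 4, so the width is 4 − 1 = 3 and tw(G) ≤ 3. On the other hand G contains the 4-clique {b, d, e, h}. A clique must lie in a single bag of any decomposition, so no decomposition can have width below 3. Combining the bounds, tw(G) = 3.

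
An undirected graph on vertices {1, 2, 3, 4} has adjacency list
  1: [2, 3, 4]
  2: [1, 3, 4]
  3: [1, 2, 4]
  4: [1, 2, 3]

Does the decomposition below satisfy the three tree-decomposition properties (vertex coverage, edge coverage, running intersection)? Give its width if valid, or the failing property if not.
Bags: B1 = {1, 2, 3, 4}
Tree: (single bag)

Checking the three conditions: (i) the bags cover all of {1, 2, 3, 4}; (ii) for each edge, some bag contains both endpoints; (iii) the bags containing any fixed vertex form a subtree. All hold, so the decomposition is valid with width 4 − 1 = 3.

Yes; width 3.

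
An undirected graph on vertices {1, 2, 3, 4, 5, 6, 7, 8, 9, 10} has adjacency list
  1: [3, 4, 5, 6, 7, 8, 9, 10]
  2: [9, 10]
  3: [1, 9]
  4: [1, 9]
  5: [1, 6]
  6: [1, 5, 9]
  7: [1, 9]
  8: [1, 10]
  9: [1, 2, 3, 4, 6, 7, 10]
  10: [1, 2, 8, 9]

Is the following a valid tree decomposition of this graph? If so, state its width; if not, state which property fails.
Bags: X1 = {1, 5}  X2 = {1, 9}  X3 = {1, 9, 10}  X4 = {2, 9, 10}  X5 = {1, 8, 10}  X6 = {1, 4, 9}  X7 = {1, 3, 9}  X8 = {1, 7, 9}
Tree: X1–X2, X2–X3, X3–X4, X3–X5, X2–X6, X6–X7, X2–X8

No — vertex 6 appears in no bag.

A tree decomposition must satisfy three properties: every vertex lies in some bag; for every edge, both endpoints lie together in some bag; and for every vertex, the bags containing it form a connected subtree. Here vertex 6 appears in no bag, so the decomposition is invalid.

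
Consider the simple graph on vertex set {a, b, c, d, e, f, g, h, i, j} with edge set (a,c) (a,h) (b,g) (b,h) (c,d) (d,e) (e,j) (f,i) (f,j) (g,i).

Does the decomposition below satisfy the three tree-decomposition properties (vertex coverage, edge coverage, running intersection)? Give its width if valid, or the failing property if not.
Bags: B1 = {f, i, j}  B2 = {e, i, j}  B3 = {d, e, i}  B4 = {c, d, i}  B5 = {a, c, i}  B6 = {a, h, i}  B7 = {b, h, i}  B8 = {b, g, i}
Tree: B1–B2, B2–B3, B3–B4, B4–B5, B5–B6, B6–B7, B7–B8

Yes; width 2.

Checking the three conditions: (i) the bags cover all of {a, b, c, d, e, f, g, h, i, j}; (ii) for each edge, some bag contains both endpoints; (iii) the bags containing any fixed vertex form a subtree. All hold, so the decomposition is valid with width 3 − 1 = 2.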